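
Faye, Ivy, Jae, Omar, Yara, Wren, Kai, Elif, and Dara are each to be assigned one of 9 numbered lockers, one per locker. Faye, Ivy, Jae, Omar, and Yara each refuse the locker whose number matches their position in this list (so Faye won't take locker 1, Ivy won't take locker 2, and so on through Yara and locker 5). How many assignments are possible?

205056

Let Aᵢ (for 1 ≤ i ≤ 5) be the placements that put person i in their forbidden locker. Any j of these fix j positions, leaving (9−j)! ways to fill the rest, and there are C(5,j) ways to pick which j.
By inclusion–exclusion, the number of valid placements is Σ_{j=0}^{5} (−1)^j C(5,j)·(9−j)!.
Computing: 362880 − 201600 + 50400 − 7200 + 600 − 24 = 205056.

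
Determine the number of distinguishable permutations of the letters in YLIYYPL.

420

Letter multiplicities in YLIYYPL: I×1, L×2, P×1, Y×3.
Dividing 7! = 5040 by 3!·2! = 12 for the repeated letters gives 420.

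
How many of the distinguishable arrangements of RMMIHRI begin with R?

180

Fix R in the first position and arrange the remaining 6 letters.
Those 6 letters have I appearing twice and M appearing twice, giving (6)!/(2!·2!) = 180.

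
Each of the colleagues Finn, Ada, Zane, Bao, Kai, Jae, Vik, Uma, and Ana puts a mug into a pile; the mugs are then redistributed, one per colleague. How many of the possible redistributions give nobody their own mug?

133496

This is the derangement count D_9: permutations of 9 items with no fixed point.
By inclusion–exclusion this is Σ_{j=0}^{9} (−1)^j C(9,j)·(9−j)!.
Computing: 362880 − 362880 + 181440 − 60480 + 15120 − 3024 + 504 − 72 + 9 − 1 = 133496.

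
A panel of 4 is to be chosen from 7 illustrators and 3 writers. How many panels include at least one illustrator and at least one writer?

175

Total 4-person selections from all 10: C(10,4) = 210.
Selections missing a whole group: no illustrators → C(3,4) = 0; no writers → C(7,4) = 35.
Both groups omitted at once is impossible, so 210 − 35 = 175.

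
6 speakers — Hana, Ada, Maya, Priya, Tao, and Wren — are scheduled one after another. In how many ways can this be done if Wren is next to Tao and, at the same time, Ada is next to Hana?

96

Treat {Wren,Tao} as one block (2 orders) and {Ada,Hana} as another (2 orders).
That leaves 4 units to arrange: 2 × 2 × 4! = 4 × 24 = 96.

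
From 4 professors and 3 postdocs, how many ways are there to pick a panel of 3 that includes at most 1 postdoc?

Split by how many postdocs are chosen (0 through 1).
Sum: C(3,0)·C(4,3) + C(3,1)·C(4,2) = 4 + 18 = 22.

22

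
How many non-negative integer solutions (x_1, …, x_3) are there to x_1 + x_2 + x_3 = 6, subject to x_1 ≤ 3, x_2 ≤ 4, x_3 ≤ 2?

Without the upper bounds there are C(8,2) = 28 ways to split 6 among 3 variables.
Subtract solutions that violate a single cap (substitute x_i' = x_i − (cap_i+1)): x_1 ≥ 4 gives C(4,2) = 6; x_2 ≥ 5 gives C(3,2) = 3; x_3 ≥ 3 gives C(5,2) = 10. Together 19.
No two caps can be exceeded simultaneously, so the pair terms are all 0.
By inclusion–exclusion the count is 28 − 19 + 0 = 9.

9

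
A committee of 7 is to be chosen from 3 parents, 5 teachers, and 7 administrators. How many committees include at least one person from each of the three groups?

Total 7-person selections from all 15: C(15,7) = 6435.
Selections missing a whole group: no parents → C(12,7) = 792; no teachers → C(10,7) = 120; no administrators → C(8,7) = 8.
Add back selections omitting two groups (i.e. drawn from a single group): C(3,7) + C(5,7) + C(7,7) = 1.
By inclusion–exclusion: 6435 − 920 + 1 = 5516.

5516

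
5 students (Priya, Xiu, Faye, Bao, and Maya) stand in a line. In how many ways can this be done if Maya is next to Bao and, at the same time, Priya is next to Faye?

Treat {Maya,Bao} as one block (2 orders) and {Priya,Faye} as another (2 orders).
That leaves 3 units to arrange: 2 × 2 × 3! = 4 × 6 = 24.

24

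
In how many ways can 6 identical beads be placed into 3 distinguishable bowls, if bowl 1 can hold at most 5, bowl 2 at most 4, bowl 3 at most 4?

By stars and bars, unrestricted non-negative solutions to x_1+…+x_3 = 6 number C(6+2,2) = 28.
Subtract solutions that violate a single cap (substitute x_i' = x_i − (cap_i+1)): x_1 ≥ 6 gives C(2,2) = 1; x_2 ≥ 5 gives C(3,2) = 3; x_3 ≥ 5 gives C(3,2) = 3. Together 7.
No two caps can be exceeded simultaneously, so the pair terms are all 0.
By inclusion–exclusion the count is 28 − 7 + 0 = 21.

21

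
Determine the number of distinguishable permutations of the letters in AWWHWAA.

140

The 7 letters of AWWHWAA have repeats: A appearing 3 times and W appearing 3 times.
The number of distinct arrangements is 7!/(3!·3!) = 5040/36 = 140.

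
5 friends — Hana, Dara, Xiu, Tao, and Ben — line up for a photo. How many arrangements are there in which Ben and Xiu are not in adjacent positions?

72

There are 5! = 120 arrangements in all. If Ben and Xiu are adjacent, merging them into one block gives 2·(4)! = 48 arrangements.
So 120 − 48 = 72 arrangements keep them apart.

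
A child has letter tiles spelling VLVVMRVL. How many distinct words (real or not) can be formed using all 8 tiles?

The 8 letters of VLVVMRVL have repeats: L appearing twice and V appearing 4 times.
The number of distinct arrangements is 8!/(4!·2!) = 40320/48 = 840.

840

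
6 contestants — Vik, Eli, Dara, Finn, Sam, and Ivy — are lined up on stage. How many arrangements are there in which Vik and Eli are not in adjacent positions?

There are 6! = 720 arrangements in all. If Vik and Eli are adjacent, merging them into one block gives 2·(5)! = 240 arrangements.
Complementary counting: 720 − 240 = 480.

480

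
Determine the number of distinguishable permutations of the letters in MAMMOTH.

The 7 letters of MAMMOTH have repeats: M appearing 3 times.
The number of distinct arrangements is 7!/(3!) = 5040/6 = 840.

840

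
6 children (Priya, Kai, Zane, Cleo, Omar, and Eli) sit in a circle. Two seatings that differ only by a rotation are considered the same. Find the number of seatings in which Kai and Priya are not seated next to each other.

72

Without the restriction there are (5)! = 120 seatings.
Those with Kai next to Priya: fuse the pair into one unit and seat 5 units around a circle — 2·(4)! = 48.
Subtracting, 120 − 48 = 72.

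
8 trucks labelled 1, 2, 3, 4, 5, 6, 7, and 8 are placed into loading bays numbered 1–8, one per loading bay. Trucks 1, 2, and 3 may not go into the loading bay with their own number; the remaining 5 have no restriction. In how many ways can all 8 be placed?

Let Aᵢ (for i ∈ {1, 2, 3}) be the placements that put truck i in its forbidden loading bay. Any j of these fix j positions, leaving (8−j)! ways to fill the rest, and there are C(3,j) ways to pick which j.
By inclusion–exclusion, the number of valid placements is Σ_{j=0}^{3} (−1)^j C(3,j)·(8−j)!.
Computing: 40320 − 15120 + 2160 − 120 = 27240.

27240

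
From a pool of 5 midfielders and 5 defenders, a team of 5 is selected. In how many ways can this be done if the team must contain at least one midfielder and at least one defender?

Total 5-person selections from all 10: C(10,5) = 252.
Selections missing a whole group: no midfielders → C(5,5) = 1; no defenders → C(5,5) = 1.
Both groups omitted at once is impossible, so 252 − 2 = 250.

250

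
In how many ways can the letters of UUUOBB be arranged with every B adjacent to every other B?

Treat the 2 copies of B as a single block. The multiset to arrange is then {BB, O, U, U, U}, 5 items in all.
That gives (5)!/(3!) = 20 arrangements.

20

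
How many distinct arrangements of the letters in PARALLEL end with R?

Fix R in the last position and arrange the remaining 7 letters.
Those 7 letters have A appearing twice and L appearing 3 times, giving (7)!/(3!·2!) = 420.

420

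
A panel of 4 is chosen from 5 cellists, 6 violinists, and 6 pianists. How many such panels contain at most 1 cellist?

1595

Split by how many cellists are chosen (0 through 1).
Sum: C(5,0)·C(12,4) + C(5,1)·C(12,3) = 495 + 1100 = 1595.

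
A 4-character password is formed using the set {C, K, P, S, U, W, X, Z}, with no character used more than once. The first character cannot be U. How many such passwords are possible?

The first character has 8−1 = 7 choices (anything except U).
The remaining 3 characters are filled from the other 7 symbols without repetition: 7 × 6 × 5 = 210.
Total: 7 × 210 = 1470.

1470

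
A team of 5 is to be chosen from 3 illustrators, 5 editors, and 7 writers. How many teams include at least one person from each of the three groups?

Total 5-person selections from all 15: C(15,5) = 3003.
Subtract selections that omit an entire group: no illustrators → C(12,5) = 792; no editors → C(10,5) = 252; no writers → C(8,5) = 56.
Add back selections omitting two groups (i.e. drawn from a single group): C(3,5) + C(5,5) + C(7,5) = 22.
By inclusion–exclusion: 3003 − 1100 + 22 = 1925.

1925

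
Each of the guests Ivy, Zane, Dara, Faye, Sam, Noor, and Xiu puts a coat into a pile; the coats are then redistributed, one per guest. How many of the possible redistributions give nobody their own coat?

Let Aᵢ be the assignments in which guest i gets their own coat. We want the size of the complement of A₁∪…∪A_7.
By inclusion–exclusion this is Σ_{j=0}^{7} (−1)^j C(7,j)·(7−j)!.
Computing: 5040 − 5040 + 2520 − 840 + 210 − 42 + 7 − 1 = 1854.

1854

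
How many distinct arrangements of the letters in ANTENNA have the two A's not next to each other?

300

There are 7!/(3!·2!) = 420 arrangements of ANTENNA in total.
If the two A's are adjacent, glue them into one block, leaving 6 items to arrange: (6)!/(3!) = 120 ways.
Subtracting, 420 − 120 = 300 arrangements keep the A's apart.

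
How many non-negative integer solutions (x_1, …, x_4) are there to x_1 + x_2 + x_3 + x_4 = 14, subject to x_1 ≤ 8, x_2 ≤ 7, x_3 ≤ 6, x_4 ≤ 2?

Ignoring the caps, the number of non-negative solutions to x_1+…+x_4 = 14 is C(17,3) = 680.
Subtract solutions that violate a single cap (substitute x_i' = x_i − (cap_i+1)): x_1 ≥ 9 gives C(8,3) = 56; x_2 ≥ 8 gives C(9,3) = 84; x_3 ≥ 7 gives C(10,3) = 120; x_4 ≥ 3 gives C(14,3) = 364. Together 624.
Add back pairs where two caps are both exceeded: 0 + 0 + 10 + 0 + 20 + 35 = 65.
By inclusion–exclusion the count is 680 − 624 + 65 = 121.

121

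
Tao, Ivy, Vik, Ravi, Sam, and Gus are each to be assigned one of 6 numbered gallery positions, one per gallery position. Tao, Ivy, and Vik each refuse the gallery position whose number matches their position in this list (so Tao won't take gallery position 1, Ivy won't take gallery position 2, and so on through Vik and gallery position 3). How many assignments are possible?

Let Aᵢ (for i ∈ {1, 2, 3}) be the placements that put person i in their forbidden gallery position. Any j of these fix j positions, leaving (6−j)! ways to fill the rest, and there are C(3,j) ways to pick which j.
By inclusion–exclusion, the number of valid placements is Σ_{j=0}^{3} (−1)^j C(3,j)·(6−j)!.
Computing: 720 − 360 + 72 − 6 = 426.

426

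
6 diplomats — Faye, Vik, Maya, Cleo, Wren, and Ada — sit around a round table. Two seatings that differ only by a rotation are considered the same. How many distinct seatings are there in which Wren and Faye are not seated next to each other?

All circular seatings of 6 people number (5)! = 120.
Those with Wren next to Faye: fuse the pair into one unit and seat 5 units around a circle — 2·(4)! = 48.
Subtracting, 120 − 48 = 72.

72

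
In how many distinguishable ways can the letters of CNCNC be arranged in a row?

CNCNC has 5 letters with C appearing 3 times and N appearing twice.
Dividing 5! = 120 by 3!·2! = 12 for the repeated letters gives 10.

10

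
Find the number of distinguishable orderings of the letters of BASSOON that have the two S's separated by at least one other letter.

Total arrangements of BASSOON: 7!/(2!·2!) = 1260.
If the two S's are adjacent, glue them into one block, leaving 6 items to arrange: (6)!/(2!) = 360 ways.
Hence 1260 − 360 = 900.

900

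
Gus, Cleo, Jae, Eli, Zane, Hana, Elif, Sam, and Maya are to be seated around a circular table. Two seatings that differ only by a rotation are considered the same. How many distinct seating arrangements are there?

Around a circle, 9 distinct people have 9!/9 = (8)! = 40320 rotationally distinct seatings.

40320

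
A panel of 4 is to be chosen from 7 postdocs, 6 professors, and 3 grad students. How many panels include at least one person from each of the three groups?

819

Total 4-person selections from all 16: C(16,4) = 1820.
Subtract selections that omit an entire group: no postdocs → C(9,4) = 126; no professors → C(10,4) = 210; no grad students → C(13,4) = 715.
Add back selections omitting two groups (i.e. drawn from a single group): C(7,4) + C(6,4) + C(3,4) = 50.
By inclusion–exclusion: 1820 − 1051 + 50 = 819.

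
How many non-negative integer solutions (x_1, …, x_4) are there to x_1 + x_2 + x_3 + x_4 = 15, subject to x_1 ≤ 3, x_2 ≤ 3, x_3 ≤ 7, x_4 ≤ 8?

Ignoring the caps, the number of non-negative solutions to x_1+…+x_4 = 15 is C(18,3) = 816.
Subtract solutions that violate a single cap (substitute x_i' = x_i − (cap_i+1)): x_1 ≥ 4 gives C(14,3) = 364; x_2 ≥ 4 gives C(14,3) = 364; x_3 ≥ 8 gives C(10,3) = 120; x_4 ≥ 9 gives C(9,3) = 84. Together 932.
Add back pairs where two caps are both exceeded: 120 + 20 + 10 + 20 + 10 + 0 = 180.
By inclusion–exclusion the count is 816 − 932 + 180 = 64.

64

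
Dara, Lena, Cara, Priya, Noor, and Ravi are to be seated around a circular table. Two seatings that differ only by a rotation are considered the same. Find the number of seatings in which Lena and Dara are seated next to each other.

Treat {Lena, Dara} as one unit (2 internal orders) and seat the resulting 5 units around the table: (4)! circular arrangements.
So 2 × (4)! = 2 × 24 = 48.

48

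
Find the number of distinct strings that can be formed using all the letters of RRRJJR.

The 6 letters of RRRJJR have repeats: J appearing twice and R appearing 4 times.
So there are 6! / (4!·2!) = 15 distinguishable arrangements.

15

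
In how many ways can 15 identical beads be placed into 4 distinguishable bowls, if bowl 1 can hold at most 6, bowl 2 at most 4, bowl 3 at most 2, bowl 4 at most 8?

By stars and bars, unrestricted non-negative solutions to x_1+…+x_4 = 15 number C(15+3,3) = 816.
Subtract solutions that violate a single cap (substitute x_i' = x_i − (cap_i+1)): x_1 ≥ 7 gives C(11,3) = 165; x_2 ≥ 5 gives C(13,3) = 286; x_3 ≥ 3 gives C(15,3) = 455; x_4 ≥ 9 gives C(9,3) = 84. Together 990.
Add back pairs where two caps are both exceeded: 20 + 56 + 0 + 120 + 4 + 20 = 220.
Subtract triples: 1 + 0 + 0 + 0 = 1.
By inclusion–exclusion the count is 816 − 990 + 220 − 1 = 45.

45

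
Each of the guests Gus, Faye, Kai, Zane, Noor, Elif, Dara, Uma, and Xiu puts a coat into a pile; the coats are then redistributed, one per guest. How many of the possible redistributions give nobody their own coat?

This is the derangement count D_9: permutations of 9 items with no fixed point.
By inclusion–exclusion this is Σ_{j=0}^{9} (−1)^j C(9,j)·(9−j)!.
Computing: 362880 − 362880 + 181440 − 60480 + 15120 − 3024 + 504 − 72 + 9 − 1 = 133496.

133496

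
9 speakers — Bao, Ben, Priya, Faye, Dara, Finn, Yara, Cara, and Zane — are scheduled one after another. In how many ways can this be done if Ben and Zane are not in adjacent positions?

282240

There are 9! = 362880 arrangements in all. If Ben and Zane are adjacent, merging them into one block gives 2·(8)! = 80640 arrangements.
Complementary counting: 362880 − 80640 = 282240.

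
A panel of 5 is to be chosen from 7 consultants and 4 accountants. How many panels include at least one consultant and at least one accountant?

441

Total 5-person selections from all 11: C(11,5) = 462.
Selections missing a whole group: no consultants → C(4,5) = 0; no accountants → C(7,5) = 21.
Both groups omitted at once is impossible, so 462 − 21 = 441.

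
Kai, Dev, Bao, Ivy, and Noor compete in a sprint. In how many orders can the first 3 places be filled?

This is an ordered selection of 3 from 5: P(5,3).
That gives 5 × 4 × 3 = 60.

60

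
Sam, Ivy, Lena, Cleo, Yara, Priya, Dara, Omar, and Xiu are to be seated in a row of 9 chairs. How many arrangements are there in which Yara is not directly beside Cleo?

There are 9! = 362880 arrangements in all. If Yara and Cleo are adjacent, merging them into one block gives 2·(8)! = 80640 arrangements.
So 362880 − 80640 = 282240 arrangements keep them apart.

282240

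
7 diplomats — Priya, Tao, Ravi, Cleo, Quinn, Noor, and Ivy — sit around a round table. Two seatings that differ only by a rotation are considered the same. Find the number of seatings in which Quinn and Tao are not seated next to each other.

480

Without the restriction there are (6)! = 720 seatings.
Those with Quinn next to Tao: fuse the pair into one unit and seat 6 units around a circle — 2·(5)! = 240.
Subtracting, 720 − 240 = 480.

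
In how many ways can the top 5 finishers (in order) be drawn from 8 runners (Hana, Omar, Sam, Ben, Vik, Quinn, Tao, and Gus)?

There are 8 choices for 1st place, 7 for 2nd, and so on down to 4 for position 5.
That gives 8 × 7 × 6 × 5 × 4 = 6720.

6720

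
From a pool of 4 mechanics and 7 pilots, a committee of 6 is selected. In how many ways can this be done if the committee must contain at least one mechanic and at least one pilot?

With no constraint there are C(11,6) = 462 possible selections.
Selections missing a whole group: no mechanics → C(7,6) = 7; no pilots → C(4,6) = 0.
Both groups omitted at once is impossible, so 462 − 7 = 455.

455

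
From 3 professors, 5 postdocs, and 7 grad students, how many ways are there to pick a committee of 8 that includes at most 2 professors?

5643

Split by how many professors are chosen (0 through 2).
Sum: C(3,0)·C(12,8) + C(3,1)·C(12,7) + C(3,2)·C(12,6) = 495 + 2376 + 2772 = 5643.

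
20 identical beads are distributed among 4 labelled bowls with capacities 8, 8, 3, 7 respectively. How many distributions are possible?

74

Ignoring the caps, the number of non-negative solutions to x_1+…+x_4 = 20 is C(23,3) = 1771.
Subtract solutions that violate a single cap (substitute x_i' = x_i − (cap_i+1)): x_1 ≥ 9 gives C(14,3) = 364; x_2 ≥ 9 gives C(14,3) = 364; x_3 ≥ 4 gives C(19,3) = 969; x_4 ≥ 8 gives C(15,3) = 455. Together 2152.
Add back pairs where two caps are both exceeded: 10 + 120 + 20 + 120 + 20 + 165 = 455.
By inclusion–exclusion the count is 1771 − 2152 + 455 = 74.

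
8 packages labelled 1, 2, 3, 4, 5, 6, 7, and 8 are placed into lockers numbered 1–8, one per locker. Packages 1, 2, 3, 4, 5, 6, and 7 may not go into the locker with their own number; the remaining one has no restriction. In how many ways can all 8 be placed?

Let Aᵢ (for 1 ≤ i ≤ 7) be the placements that put package i in its forbidden locker. Any j of these fix j positions, leaving (8−j)! ways to fill the rest, and there are C(7,j) ways to pick which j.
By inclusion–exclusion, the number of valid placements is Σ_{j=0}^{7} (−1)^j C(7,j)·(8−j)!.
Computing: 40320 − 35280 + 15120 − 4200 + 840 − 126 + 14 − 1 = 16687.

16687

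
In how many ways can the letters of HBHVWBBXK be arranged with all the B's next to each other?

2520

Treat the 3 copies of B as a single block. The multiset to arrange is then {BBB, H, H, K, V, W, X}, 7 items in all.
That gives (7)!/(2!) = 2520 arrangements.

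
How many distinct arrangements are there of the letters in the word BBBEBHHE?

Letter multiplicities in BBBEBHHE: B×4, E×2, H×2.
Dividing 8! = 40320 by 4!·2!·2! = 96 for the repeated letters gives 420.

420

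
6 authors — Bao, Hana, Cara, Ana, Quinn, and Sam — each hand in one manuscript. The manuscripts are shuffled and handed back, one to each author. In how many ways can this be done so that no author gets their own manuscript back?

265

Let Aᵢ be the assignments in which author i gets their own manuscript. We want the size of the complement of A₁∪…∪A_6.
By inclusion–exclusion this is Σ_{j=0}^{6} (−1)^j C(6,j)·(6−j)!.
Computing: 720 − 720 + 360 − 120 + 30 − 6 + 1 = 265.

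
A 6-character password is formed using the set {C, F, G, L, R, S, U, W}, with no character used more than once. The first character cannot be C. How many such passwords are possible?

17640

The first character has 8−1 = 7 choices (anything except C).
The remaining 5 characters are filled from the other 7 symbols without repetition: 7 × 6 × 5 × 4 × 3 = 2520.
Total: 7 × 2520 = 17640.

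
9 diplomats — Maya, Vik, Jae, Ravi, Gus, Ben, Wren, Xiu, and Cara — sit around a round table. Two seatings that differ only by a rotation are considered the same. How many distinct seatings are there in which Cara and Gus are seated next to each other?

Glue Cara and Gus into a block (2 internal orders). Seating 8 units around a circle gives (7)! arrangements.
So 2 × (7)! = 2 × 5040 = 10080.

10080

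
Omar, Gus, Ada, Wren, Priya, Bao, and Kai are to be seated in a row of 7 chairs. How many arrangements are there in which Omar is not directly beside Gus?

There are 7! = 5040 arrangements in all. If Omar and Gus are adjacent, merging them into one block gives 2·(6)! = 1440 arrangements.
So 5040 − 1440 = 3600 arrangements keep them apart.

3600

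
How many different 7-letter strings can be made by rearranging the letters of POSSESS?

210

Letter multiplicities in POSSESS: E×1, O×1, P×1, S×4.
So there are 7! / (4!) = 210 distinguishable arrangements.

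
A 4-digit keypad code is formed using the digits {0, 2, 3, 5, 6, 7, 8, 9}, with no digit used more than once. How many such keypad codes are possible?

Choose and order 4 of the 8 symbols: the first digit has 8 options, the next 7, then 6, 5.
That product is 8 × 7 × 6 × 5 = 1680.

1680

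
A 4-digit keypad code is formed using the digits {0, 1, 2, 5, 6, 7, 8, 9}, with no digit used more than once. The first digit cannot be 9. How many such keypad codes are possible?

1470

The first digit has 8−1 = 7 choices (anything except 9).
The remaining 3 digits are filled from the other 7 symbols without repetition: 7 × 6 × 5 = 210.
Total: 7 × 210 = 1470.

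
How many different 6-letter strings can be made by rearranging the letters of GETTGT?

60

Letter multiplicities in GETTGT: E×1, G×2, T×3.
Dividing 6! = 720 by 3!·2! = 12 for the repeated letters gives 60.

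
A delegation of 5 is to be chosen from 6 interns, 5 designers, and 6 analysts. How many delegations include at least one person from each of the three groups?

Total 5-person selections from all 17: C(17,5) = 6188.
Selections missing a whole group: no interns → C(11,5) = 462; no designers → C(12,5) = 792; no analysts → C(11,5) = 462.
Add back selections omitting two groups (i.e. drawn from a single group): C(6,5) + C(5,5) + C(6,5) = 13.
By inclusion–exclusion: 6188 − 1716 + 13 = 4485.

4485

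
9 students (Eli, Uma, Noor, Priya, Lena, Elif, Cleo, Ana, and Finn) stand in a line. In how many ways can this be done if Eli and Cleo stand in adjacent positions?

80640

Glue Eli and Cleo into one block (2 internal orders), leaving 8 units to arrange in a row.
That gives 2 × 8! = 2 × 40320 = 80640.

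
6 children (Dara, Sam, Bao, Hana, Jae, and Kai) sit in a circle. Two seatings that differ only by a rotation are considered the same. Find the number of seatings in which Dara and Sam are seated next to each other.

48

Treat {Dara, Sam} as one unit (2 internal orders) and seat the resulting 5 units around the table: (4)! circular arrangements.
So 2 × (4)! = 2 × 24 = 48.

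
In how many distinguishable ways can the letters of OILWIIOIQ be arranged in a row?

7560

OILWIIOIQ has 9 letters with I appearing 4 times and O appearing twice.
So there are 9! / (4!·2!) = 7560 distinguishable arrangements.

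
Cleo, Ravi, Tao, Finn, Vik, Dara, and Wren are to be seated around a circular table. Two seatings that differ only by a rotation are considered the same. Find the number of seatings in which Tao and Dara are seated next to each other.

240

Glue Tao and Dara into a block (2 internal orders). Seating 6 units around a circle gives (5)! arrangements.
So 2 × (5)! = 2 × 120 = 240.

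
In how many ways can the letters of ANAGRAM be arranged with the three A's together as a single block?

120

Treat the 3 copies of A as a single block. The multiset to arrange is then {AAA, G, M, N, R}, 5 items in all.
All 5 items are distinct, so there are (5)! = 120 arrangements.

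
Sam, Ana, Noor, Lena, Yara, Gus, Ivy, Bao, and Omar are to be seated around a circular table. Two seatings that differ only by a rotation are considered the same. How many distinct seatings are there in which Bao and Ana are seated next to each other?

Treat {Bao, Ana} as one unit (2 internal orders) and seat the resulting 8 units around the table: (7)! circular arrangements.
So 2 × (7)! = 2 × 5040 = 10080.

10080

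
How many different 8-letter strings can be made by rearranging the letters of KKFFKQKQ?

Letter multiplicities in KKFFKQKQ: F×2, K×4, Q×2.
The number of distinct arrangements is 8!/(4!·2!·2!) = 40320/96 = 420.

420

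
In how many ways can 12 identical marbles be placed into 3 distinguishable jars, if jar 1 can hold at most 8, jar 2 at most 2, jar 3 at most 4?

By stars and bars, unrestricted non-negative solutions to x_1+…+x_3 = 12 number C(12+2,2) = 91.
Subtract solutions that violate a single cap (substitute x_i' = x_i − (cap_i+1)): x_1 ≥ 9 gives C(5,2) = 10; x_2 ≥ 3 gives C(11,2) = 55; x_3 ≥ 5 gives C(9,2) = 36. Together 101.
Add back pairs where two caps are both exceeded: 1 + 0 + 15 = 16.
By inclusion–exclusion the count is 91 − 101 + 16 = 6.

6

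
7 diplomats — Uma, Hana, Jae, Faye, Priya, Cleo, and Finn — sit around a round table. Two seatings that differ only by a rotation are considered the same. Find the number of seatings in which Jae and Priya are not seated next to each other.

All circular seatings of 7 people number (6)! = 720.
Seatings with Jae beside Priya: treat them as a block with 2 internal orders, giving 2 × (5)! = 240.
Subtracting, 720 − 240 = 480.

480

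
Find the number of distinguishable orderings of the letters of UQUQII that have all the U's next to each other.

30

Treat the 2 copies of U as a single block. The multiset to arrange is then {UU, I, I, Q, Q}, 5 items in all.
That gives (5)!/(2!·2!) = 30 arrangements.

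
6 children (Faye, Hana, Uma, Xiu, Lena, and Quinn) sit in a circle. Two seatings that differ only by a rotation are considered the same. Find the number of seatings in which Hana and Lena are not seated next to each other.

72

All circular seatings of 6 people number (5)! = 120.
Those with Hana next to Lena: fuse the pair into one unit and seat 5 units around a circle — 2·(4)! = 48.
Subtracting, 120 − 48 = 72.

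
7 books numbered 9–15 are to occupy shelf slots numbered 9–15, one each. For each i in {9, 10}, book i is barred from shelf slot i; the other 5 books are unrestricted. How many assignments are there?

Let Aᵢ (for i ∈ {9, 10}) be the placements that put book i in its forbidden shelf slot. Any j of these fix j positions, leaving (7−j)! ways to fill the rest, and there are C(2,j) ways to pick which j.
By inclusion–exclusion, the number of valid placements is Σ_{j=0}^{2} (−1)^j C(2,j)·(7−j)!.
Computing: 5040 − 1440 + 120 = 3720.

3720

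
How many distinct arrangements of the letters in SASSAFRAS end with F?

280

Fix F in the last position and arrange the remaining 8 letters.
Those 8 letters have A appearing 3 times and S appearing 4 times, giving (8)!/(4!·3!) = 280.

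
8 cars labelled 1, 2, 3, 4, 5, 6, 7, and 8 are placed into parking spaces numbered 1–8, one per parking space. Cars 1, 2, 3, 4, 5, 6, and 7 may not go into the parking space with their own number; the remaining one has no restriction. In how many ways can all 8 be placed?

16687

Let Aᵢ (for 1 ≤ i ≤ 7) be the placements that put car i in its forbidden parking space. Any j of these fix j positions, leaving (8−j)! ways to fill the rest, and there are C(7,j) ways to pick which j.
By inclusion–exclusion, the number of valid placements is Σ_{j=0}^{7} (−1)^j C(7,j)·(8−j)!.
Computing: 40320 − 35280 + 15120 − 4200 + 840 − 126 + 14 − 1 = 16687.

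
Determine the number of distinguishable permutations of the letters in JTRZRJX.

JTRZRJX has 7 letters with J appearing twice and R appearing twice.
Dividing 7! = 5040 by 2!·2! = 4 for the repeated letters gives 1260.

1260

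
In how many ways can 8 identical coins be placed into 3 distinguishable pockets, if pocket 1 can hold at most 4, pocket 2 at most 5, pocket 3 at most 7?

28

Without the upper bounds there are C(10,2) = 45 ways to split 8 among 3 pockets.
Subtract solutions that violate a single cap (substitute x_i' = x_i − (cap_i+1)): x_1 ≥ 5 gives C(5,2) = 10; x_2 ≥ 6 gives C(4,2) = 6; x_3 ≥ 8 gives C(2,2) = 1. Together 17.
No two caps can be exceeded simultaneously, so the pair terms are all 0.
By inclusion–exclusion the count is 45 − 17 + 0 = 28.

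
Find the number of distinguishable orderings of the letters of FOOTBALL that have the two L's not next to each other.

7560

There are 8!/(2!·2!) = 10080 arrangements of FOOTBALL in total.
Arrangements with the L's together: treat LL as one letter, giving (7)!/(2!) = 2520.
Hence 10080 − 2520 = 7560.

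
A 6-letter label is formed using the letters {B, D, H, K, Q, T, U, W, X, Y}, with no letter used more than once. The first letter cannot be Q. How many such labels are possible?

The first letter has 10−1 = 9 choices (anything except Q).
The remaining 5 letters are filled from the other 9 symbols without repetition: 9 × 8 × 7 × 6 × 5 = 15120.
Total: 9 × 15120 = 136080.

136080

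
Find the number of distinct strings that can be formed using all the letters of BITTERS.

2520

The 7 letters of BITTERS have repeats: T appearing twice.
Dividing 7! = 5040 by 2! = 2 for the repeated letters gives 2520.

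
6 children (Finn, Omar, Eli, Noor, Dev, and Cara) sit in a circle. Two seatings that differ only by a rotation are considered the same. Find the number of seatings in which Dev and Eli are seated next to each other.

48

Treat {Dev, Eli} as one unit (2 internal orders) and seat the resulting 5 units around the table: (4)! circular arrangements.
So 2 × (4)! = 2 × 24 = 48.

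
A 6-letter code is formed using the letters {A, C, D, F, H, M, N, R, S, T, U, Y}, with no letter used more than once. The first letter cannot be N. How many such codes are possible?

The first letter has 12−1 = 11 choices (anything except N).
The remaining 5 letters are filled from the other 11 symbols without repetition: 11 × 10 × 9 × 8 × 7 = 55440.
Total: 11 × 55440 = 609840.

609840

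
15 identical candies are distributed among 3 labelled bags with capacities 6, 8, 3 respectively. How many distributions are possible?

Without the upper bounds there are C(17,2) = 136 ways to split 15 among 3 bags.
Subtract solutions that violate a single cap (substitute x_i' = x_i − (cap_i+1)): x_1 ≥ 7 gives C(10,2) = 45; x_2 ≥ 9 gives C(8,2) = 28; x_3 ≥ 4 gives C(13,2) = 78. Together 151.
Add back pairs where two caps are both exceeded: 0 + 15 + 6 = 21.
By inclusion–exclusion the count is 136 − 151 + 21 = 6.

6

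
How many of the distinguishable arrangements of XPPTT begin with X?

Fix X in the first position and arrange the remaining 4 letters.
Those 4 letters have P appearing twice and T appearing twice, giving (4)!/(2!·2!) = 6.

6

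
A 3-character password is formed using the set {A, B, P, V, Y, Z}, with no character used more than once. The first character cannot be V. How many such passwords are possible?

100

The first character has 6−1 = 5 choices (anything except V).
The remaining 2 characters are filled from the other 5 symbols without repetition: 5 × 4 = 20.
Total: 5 × 20 = 100.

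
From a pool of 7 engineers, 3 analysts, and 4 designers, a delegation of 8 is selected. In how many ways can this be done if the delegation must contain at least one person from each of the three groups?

Unrestricted: C(14,8) = 3003 ways to pick any 8 of the 14.
Selections missing a whole group: no engineers → C(7,8) = 0; no analysts → C(11,8) = 165; no designers → C(10,8) = 45.
Add back selections omitting two groups (i.e. drawn from a single group): C(7,8) + C(3,8) + C(4,8) = 0.
By inclusion–exclusion: 3003 − 210 + 0 = 2793.

2793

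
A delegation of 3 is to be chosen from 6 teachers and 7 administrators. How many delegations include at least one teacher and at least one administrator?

231

With no constraint there are C(13,3) = 286 possible selections.
Selections missing a whole group: no teachers → C(7,3) = 35; no administrators → C(6,3) = 20.
Both groups omitted at once is impossible, so 286 − 55 = 231.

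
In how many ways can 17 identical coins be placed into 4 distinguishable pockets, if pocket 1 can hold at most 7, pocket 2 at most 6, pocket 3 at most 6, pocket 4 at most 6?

Ignoring the caps, the number of non-negative solutions to x_1+…+x_4 = 17 is C(20,3) = 1140.
Subtract solutions that violate a single cap (substitute x_i' = x_i − (cap_i+1)): x_1 ≥ 8 gives C(12,3) = 220; x_2 ≥ 7 gives C(13,3) = 286; x_3 ≥ 7 gives C(13,3) = 286; x_4 ≥ 7 gives C(13,3) = 286. Together 1078.
Add back pairs where two caps are both exceeded: 10 + 10 + 10 + 20 + 20 + 20 = 90.
By inclusion–exclusion the count is 1140 − 1078 + 90 = 152.

152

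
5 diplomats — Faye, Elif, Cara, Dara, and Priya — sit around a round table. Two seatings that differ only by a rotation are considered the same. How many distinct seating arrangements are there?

24

Seat Faye anywhere (absorbing the rotational symmetry), then permute the other 4: (4)! = 24.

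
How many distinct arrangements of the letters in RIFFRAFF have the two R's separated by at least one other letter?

630

There are 8!/(4!·2!) = 840 arrangements of RIFFRAFF in total.
Arrangements with the R's together: treat RR as one letter, giving (7)!/(4!) = 210.
Subtracting, 840 − 210 = 630 arrangements keep the R's apart.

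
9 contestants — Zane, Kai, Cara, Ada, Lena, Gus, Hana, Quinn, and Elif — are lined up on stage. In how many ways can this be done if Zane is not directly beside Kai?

282240

Of the 9! = 362880 arrangements, those with Zane and Kai adjacent number 2 × 8! = 80640 (treat the pair as a block with 2 internal orders).
Complementary counting: 362880 − 80640 = 282240.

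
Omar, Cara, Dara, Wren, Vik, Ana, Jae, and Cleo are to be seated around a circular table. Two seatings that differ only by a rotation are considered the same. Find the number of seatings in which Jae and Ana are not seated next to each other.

3600

All circular seatings of 8 people number (7)! = 5040.
Seatings with Jae beside Ana: treat them as a block with 2 internal orders, giving 2 × (6)! = 1440.
Subtracting, 5040 − 1440 = 3600.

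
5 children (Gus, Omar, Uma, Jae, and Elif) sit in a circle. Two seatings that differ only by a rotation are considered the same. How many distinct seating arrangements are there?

24

Fix one person's seat to break rotational symmetry; the remaining 4 people can be arranged in (4)! = 24 ways.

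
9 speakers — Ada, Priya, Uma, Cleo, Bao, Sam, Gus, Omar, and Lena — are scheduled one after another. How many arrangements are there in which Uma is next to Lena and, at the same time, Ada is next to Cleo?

Treat {Uma,Lena} as one block (2 orders) and {Ada,Cleo} as another (2 orders).
That leaves 7 units to arrange: 2 × 2 × 7! = 4 × 5040 = 20160.

20160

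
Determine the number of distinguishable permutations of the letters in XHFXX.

20

Letter multiplicities in XHFXX: F×1, H×1, X×3.
The number of distinct arrangements is 5!/(3!) = 120/6 = 20.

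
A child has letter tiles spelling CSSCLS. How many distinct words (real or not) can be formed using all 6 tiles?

60

Letter multiplicities in CSSCLS: C×2, L×1, S×3.
So there are 6! / (3!·2!) = 60 distinguishable arrangements.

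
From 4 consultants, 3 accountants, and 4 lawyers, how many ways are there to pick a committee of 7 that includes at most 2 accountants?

260

Split by how many accountants are chosen (0 through 2).
Sum: C(3,0)·C(8,7) + C(3,1)·C(8,6) + C(3,2)·C(8,5) = 8 + 84 + 168 = 260.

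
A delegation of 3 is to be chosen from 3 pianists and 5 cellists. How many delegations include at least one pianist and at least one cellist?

Total 3-person selections from all 8: C(8,3) = 56.
Subtract selections that omit an entire group: no pianists → C(5,3) = 10; no cellists → C(3,3) = 1.
Both groups omitted at once is impossible, so 56 − 11 = 45.

45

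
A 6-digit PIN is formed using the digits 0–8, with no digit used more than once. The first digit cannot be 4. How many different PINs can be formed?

The first digit has 9−1 = 8 choices (anything except 4).
The remaining 5 digits are filled from the other 8 symbols without repetition: 8 × 7 × 6 × 5 × 4 = 6720.
Total: 8 × 6720 = 53760.

53760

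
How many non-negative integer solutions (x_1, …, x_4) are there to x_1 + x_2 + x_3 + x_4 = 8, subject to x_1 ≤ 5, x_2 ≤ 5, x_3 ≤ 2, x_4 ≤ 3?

By stars and bars, unrestricted non-negative solutions to x_1+…+x_4 = 8 number C(8+3,3) = 165.
Subtract solutions that violate a single cap (substitute x_i' = x_i − (cap_i+1)): x_1 ≥ 6 gives C(5,3) = 10; x_2 ≥ 6 gives C(5,3) = 10; x_3 ≥ 3 gives C(8,3) = 56; x_4 ≥ 4 gives C(7,3) = 35. Together 111.
Add back pairs where two caps are both exceeded: 0 + 0 + 0 + 0 + 0 + 4 = 4.
By inclusion–exclusion the count is 165 − 111 + 4 = 58.

58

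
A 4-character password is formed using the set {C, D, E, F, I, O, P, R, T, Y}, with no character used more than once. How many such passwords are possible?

5040

This is a permutation of 4 out of 10: P(10,4) = 10!/6!.
10 × 9 × 8 × 7 = 5040.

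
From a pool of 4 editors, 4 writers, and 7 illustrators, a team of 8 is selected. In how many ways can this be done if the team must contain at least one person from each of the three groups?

6104

Total 8-person selections from all 15: C(15,8) = 6435.
Selections missing a whole group: no editors → C(11,8) = 165; no writers → C(11,8) = 165; no illustrators → C(8,8) = 1.
Add back selections omitting two groups (i.e. drawn from a single group): C(4,8) + C(4,8) + C(7,8) = 0.
By inclusion–exclusion: 6435 − 331 + 0 = 6104.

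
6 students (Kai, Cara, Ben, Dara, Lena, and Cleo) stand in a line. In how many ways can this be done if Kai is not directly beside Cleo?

There are 6! = 720 arrangements in all. If Kai and Cleo are adjacent, merging them into one block gives 2·(5)! = 240 arrangements.
Complementary counting: 720 − 240 = 480.

480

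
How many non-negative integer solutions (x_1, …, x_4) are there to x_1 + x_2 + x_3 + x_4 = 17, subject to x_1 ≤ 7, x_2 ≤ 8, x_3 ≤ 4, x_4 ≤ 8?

Without the upper bounds there are C(20,3) = 1140 ways to split 17 among 4 variables.
Subtract solutions that violate a single cap (substitute x_i' = x_i − (cap_i+1)): x_1 ≥ 8 gives C(12,3) = 220; x_2 ≥ 9 gives C(11,3) = 165; x_3 ≥ 5 gives C(15,3) = 455; x_4 ≥ 9 gives C(11,3) = 165. Together 1005.
Add back pairs where two caps are both exceeded: 1 + 35 + 1 + 20 + 0 + 20 = 77.
By inclusion–exclusion the count is 1140 − 1005 + 77 = 212.

212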